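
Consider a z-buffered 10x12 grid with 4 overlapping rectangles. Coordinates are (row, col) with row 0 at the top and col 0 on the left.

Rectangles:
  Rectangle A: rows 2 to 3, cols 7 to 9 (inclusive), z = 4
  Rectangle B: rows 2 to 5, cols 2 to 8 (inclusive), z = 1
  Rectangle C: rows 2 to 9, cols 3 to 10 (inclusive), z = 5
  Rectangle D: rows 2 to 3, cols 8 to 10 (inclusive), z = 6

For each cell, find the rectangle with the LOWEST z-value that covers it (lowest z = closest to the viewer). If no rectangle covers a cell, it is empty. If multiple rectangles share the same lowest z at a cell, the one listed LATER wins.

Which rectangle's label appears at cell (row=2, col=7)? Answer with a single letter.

Answer: B

Derivation:
Check cell (2,7):
  A: rows 2-3 cols 7-9 z=4 -> covers; best now A (z=4)
  B: rows 2-5 cols 2-8 z=1 -> covers; best now B (z=1)
  C: rows 2-9 cols 3-10 z=5 -> covers; best now B (z=1)
  D: rows 2-3 cols 8-10 -> outside (col miss)
Winner: B at z=1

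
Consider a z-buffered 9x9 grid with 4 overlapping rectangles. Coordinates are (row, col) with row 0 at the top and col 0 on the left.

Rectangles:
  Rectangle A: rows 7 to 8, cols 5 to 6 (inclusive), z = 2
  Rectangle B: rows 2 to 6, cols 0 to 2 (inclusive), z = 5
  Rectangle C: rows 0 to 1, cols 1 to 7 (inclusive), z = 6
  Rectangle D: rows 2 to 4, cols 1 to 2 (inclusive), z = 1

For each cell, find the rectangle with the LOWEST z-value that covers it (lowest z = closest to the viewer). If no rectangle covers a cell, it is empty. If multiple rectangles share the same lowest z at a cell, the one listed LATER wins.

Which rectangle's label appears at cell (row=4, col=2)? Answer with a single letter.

Check cell (4,2):
  A: rows 7-8 cols 5-6 -> outside (row miss)
  B: rows 2-6 cols 0-2 z=5 -> covers; best now B (z=5)
  C: rows 0-1 cols 1-7 -> outside (row miss)
  D: rows 2-4 cols 1-2 z=1 -> covers; best now D (z=1)
Winner: D at z=1

Answer: D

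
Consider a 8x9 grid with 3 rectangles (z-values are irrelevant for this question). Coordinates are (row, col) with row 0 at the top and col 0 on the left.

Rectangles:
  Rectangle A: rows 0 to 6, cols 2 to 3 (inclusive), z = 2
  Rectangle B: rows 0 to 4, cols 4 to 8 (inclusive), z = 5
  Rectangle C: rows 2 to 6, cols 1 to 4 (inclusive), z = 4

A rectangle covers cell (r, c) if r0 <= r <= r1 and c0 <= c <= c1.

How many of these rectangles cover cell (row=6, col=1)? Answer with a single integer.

Answer: 1

Derivation:
Check cell (6,1):
  A: rows 0-6 cols 2-3 -> outside (col miss)
  B: rows 0-4 cols 4-8 -> outside (row miss)
  C: rows 2-6 cols 1-4 -> covers
Count covering = 1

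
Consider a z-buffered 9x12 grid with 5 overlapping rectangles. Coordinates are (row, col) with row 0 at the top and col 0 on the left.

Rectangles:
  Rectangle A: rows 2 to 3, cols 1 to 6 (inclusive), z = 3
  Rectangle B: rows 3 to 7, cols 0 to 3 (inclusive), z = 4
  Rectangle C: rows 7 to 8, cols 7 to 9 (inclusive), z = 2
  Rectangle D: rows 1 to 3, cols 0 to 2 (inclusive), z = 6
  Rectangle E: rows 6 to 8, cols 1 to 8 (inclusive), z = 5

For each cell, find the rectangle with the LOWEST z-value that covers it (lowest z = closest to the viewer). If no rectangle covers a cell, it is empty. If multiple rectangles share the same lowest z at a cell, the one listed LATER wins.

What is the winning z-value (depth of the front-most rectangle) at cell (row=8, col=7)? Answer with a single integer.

Answer: 2

Derivation:
Check cell (8,7):
  A: rows 2-3 cols 1-6 -> outside (row miss)
  B: rows 3-7 cols 0-3 -> outside (row miss)
  C: rows 7-8 cols 7-9 z=2 -> covers; best now C (z=2)
  D: rows 1-3 cols 0-2 -> outside (row miss)
  E: rows 6-8 cols 1-8 z=5 -> covers; best now C (z=2)
Winner: C at z=2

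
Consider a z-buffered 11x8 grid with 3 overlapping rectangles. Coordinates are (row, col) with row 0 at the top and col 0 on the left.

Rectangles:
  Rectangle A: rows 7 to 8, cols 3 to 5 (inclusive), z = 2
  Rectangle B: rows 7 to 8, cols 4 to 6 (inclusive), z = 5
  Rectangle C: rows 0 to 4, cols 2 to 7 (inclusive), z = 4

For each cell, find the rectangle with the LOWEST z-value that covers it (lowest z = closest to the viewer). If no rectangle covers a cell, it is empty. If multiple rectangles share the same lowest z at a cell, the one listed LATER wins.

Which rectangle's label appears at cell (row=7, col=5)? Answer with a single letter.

Check cell (7,5):
  A: rows 7-8 cols 3-5 z=2 -> covers; best now A (z=2)
  B: rows 7-8 cols 4-6 z=5 -> covers; best now A (z=2)
  C: rows 0-4 cols 2-7 -> outside (row miss)
Winner: A at z=2

Answer: A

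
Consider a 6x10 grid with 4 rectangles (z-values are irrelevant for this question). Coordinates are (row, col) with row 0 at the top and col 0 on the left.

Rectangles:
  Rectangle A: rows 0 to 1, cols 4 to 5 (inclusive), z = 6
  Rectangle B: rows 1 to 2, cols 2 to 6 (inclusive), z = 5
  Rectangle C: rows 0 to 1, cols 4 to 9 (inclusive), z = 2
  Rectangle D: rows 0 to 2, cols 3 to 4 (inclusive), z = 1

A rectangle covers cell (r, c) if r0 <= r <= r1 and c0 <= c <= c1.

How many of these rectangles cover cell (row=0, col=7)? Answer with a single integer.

Answer: 1

Derivation:
Check cell (0,7):
  A: rows 0-1 cols 4-5 -> outside (col miss)
  B: rows 1-2 cols 2-6 -> outside (row miss)
  C: rows 0-1 cols 4-9 -> covers
  D: rows 0-2 cols 3-4 -> outside (col miss)
Count covering = 1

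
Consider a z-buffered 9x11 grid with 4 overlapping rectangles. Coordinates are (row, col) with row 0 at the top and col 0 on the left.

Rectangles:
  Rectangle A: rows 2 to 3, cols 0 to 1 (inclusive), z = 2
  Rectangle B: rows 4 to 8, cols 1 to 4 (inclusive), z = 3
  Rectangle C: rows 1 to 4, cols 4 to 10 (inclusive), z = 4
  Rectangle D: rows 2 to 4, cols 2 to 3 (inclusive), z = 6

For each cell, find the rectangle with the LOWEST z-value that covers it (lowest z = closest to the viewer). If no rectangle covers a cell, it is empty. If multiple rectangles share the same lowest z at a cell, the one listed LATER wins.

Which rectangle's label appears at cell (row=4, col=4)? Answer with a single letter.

Answer: B

Derivation:
Check cell (4,4):
  A: rows 2-3 cols 0-1 -> outside (row miss)
  B: rows 4-8 cols 1-4 z=3 -> covers; best now B (z=3)
  C: rows 1-4 cols 4-10 z=4 -> covers; best now B (z=3)
  D: rows 2-4 cols 2-3 -> outside (col miss)
Winner: B at z=3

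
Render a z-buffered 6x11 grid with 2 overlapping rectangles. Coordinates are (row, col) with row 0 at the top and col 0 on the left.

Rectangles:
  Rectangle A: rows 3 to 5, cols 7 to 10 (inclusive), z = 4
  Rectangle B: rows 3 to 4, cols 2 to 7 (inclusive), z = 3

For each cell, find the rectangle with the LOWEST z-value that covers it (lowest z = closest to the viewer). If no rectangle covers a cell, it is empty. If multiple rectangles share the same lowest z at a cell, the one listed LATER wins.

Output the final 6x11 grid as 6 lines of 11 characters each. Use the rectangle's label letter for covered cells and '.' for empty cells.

...........
...........
...........
..BBBBBBAAA
..BBBBBBAAA
.......AAAA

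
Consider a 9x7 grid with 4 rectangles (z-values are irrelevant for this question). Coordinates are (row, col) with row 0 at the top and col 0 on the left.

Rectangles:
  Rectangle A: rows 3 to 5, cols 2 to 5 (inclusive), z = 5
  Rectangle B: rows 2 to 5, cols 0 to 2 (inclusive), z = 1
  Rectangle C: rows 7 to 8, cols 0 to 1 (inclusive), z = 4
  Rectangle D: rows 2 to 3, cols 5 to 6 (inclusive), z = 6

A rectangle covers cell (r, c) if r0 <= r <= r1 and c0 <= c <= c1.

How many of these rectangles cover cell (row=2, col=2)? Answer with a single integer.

Answer: 1

Derivation:
Check cell (2,2):
  A: rows 3-5 cols 2-5 -> outside (row miss)
  B: rows 2-5 cols 0-2 -> covers
  C: rows 7-8 cols 0-1 -> outside (row miss)
  D: rows 2-3 cols 5-6 -> outside (col miss)
Count covering = 1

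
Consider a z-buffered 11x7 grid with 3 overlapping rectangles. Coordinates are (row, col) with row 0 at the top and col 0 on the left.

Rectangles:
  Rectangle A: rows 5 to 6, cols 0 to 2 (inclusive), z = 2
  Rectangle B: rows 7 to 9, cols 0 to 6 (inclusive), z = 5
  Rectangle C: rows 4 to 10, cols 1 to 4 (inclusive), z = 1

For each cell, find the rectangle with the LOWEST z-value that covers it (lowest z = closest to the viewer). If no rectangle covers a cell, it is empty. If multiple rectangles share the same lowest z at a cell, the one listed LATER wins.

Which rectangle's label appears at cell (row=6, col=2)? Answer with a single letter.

Check cell (6,2):
  A: rows 5-6 cols 0-2 z=2 -> covers; best now A (z=2)
  B: rows 7-9 cols 0-6 -> outside (row miss)
  C: rows 4-10 cols 1-4 z=1 -> covers; best now C (z=1)
Winner: C at z=1

Answer: C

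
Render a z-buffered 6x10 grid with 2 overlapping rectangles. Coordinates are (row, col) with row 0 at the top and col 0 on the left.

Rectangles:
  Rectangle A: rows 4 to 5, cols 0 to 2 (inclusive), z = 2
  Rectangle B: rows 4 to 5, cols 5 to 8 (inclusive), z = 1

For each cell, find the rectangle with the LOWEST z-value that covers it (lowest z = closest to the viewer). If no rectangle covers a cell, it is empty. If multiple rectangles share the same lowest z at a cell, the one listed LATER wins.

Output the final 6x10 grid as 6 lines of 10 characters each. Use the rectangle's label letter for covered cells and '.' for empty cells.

..........
..........
..........
..........
AAA..BBBB.
AAA..BBBB.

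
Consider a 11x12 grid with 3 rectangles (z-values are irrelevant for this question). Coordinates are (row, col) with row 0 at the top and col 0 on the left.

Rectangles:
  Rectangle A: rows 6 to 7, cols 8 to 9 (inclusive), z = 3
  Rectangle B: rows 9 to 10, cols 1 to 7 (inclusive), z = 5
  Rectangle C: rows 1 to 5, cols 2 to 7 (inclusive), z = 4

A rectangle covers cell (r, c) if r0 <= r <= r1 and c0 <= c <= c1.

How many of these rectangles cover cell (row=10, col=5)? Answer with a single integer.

Answer: 1

Derivation:
Check cell (10,5):
  A: rows 6-7 cols 8-9 -> outside (row miss)
  B: rows 9-10 cols 1-7 -> covers
  C: rows 1-5 cols 2-7 -> outside (row miss)
Count covering = 1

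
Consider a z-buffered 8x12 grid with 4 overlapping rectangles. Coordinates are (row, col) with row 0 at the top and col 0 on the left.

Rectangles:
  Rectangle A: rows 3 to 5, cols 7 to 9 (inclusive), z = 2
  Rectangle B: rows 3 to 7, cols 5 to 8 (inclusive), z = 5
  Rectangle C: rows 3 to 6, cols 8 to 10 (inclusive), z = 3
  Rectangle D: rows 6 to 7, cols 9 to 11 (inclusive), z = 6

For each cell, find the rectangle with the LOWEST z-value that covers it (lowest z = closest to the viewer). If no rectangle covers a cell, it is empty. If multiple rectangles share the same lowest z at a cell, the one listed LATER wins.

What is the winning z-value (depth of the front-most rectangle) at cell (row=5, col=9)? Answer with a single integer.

Check cell (5,9):
  A: rows 3-5 cols 7-9 z=2 -> covers; best now A (z=2)
  B: rows 3-7 cols 5-8 -> outside (col miss)
  C: rows 3-6 cols 8-10 z=3 -> covers; best now A (z=2)
  D: rows 6-7 cols 9-11 -> outside (row miss)
Winner: A at z=2

Answer: 2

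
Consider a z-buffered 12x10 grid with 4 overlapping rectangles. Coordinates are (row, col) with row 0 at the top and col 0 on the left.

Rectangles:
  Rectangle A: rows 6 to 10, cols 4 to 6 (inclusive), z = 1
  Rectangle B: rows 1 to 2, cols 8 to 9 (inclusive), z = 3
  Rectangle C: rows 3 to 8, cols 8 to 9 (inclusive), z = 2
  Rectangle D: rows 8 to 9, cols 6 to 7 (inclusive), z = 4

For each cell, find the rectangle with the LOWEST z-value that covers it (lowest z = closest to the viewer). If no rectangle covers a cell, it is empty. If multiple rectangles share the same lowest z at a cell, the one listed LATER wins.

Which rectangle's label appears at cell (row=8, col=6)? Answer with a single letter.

Check cell (8,6):
  A: rows 6-10 cols 4-6 z=1 -> covers; best now A (z=1)
  B: rows 1-2 cols 8-9 -> outside (row miss)
  C: rows 3-8 cols 8-9 -> outside (col miss)
  D: rows 8-9 cols 6-7 z=4 -> covers; best now A (z=1)
Winner: A at z=1

Answer: A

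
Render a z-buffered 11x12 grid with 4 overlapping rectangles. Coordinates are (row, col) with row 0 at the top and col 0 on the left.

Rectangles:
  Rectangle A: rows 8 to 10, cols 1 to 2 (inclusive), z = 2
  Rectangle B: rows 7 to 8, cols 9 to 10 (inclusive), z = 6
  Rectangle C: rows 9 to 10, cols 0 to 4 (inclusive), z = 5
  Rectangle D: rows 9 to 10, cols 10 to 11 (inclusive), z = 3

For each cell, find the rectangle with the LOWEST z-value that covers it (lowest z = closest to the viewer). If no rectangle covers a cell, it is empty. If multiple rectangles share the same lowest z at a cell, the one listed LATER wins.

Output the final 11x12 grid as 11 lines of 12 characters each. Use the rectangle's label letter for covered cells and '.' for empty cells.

............
............
............
............
............
............
............
.........BB.
.AA......BB.
CAACC.....DD
CAACC.....DD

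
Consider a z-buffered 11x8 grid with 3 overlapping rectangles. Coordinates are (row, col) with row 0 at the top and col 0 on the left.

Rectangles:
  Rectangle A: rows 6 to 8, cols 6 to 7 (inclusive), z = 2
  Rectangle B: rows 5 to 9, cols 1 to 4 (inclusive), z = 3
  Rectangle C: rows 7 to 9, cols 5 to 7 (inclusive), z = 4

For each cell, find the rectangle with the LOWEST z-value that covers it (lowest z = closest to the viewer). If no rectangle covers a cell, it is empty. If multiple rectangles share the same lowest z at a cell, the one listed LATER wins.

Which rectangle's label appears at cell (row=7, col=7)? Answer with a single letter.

Check cell (7,7):
  A: rows 6-8 cols 6-7 z=2 -> covers; best now A (z=2)
  B: rows 5-9 cols 1-4 -> outside (col miss)
  C: rows 7-9 cols 5-7 z=4 -> covers; best now A (z=2)
Winner: A at z=2

Answer: A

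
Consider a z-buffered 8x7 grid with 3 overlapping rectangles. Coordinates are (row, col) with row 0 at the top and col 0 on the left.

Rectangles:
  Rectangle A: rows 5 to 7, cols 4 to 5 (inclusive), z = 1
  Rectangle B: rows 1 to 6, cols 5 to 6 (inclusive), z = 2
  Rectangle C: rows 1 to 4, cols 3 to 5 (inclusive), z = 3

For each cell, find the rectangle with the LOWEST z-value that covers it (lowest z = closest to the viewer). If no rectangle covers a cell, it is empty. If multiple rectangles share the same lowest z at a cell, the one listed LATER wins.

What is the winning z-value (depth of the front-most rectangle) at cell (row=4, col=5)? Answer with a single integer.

Answer: 2

Derivation:
Check cell (4,5):
  A: rows 5-7 cols 4-5 -> outside (row miss)
  B: rows 1-6 cols 5-6 z=2 -> covers; best now B (z=2)
  C: rows 1-4 cols 3-5 z=3 -> covers; best now B (z=2)
Winner: B at z=2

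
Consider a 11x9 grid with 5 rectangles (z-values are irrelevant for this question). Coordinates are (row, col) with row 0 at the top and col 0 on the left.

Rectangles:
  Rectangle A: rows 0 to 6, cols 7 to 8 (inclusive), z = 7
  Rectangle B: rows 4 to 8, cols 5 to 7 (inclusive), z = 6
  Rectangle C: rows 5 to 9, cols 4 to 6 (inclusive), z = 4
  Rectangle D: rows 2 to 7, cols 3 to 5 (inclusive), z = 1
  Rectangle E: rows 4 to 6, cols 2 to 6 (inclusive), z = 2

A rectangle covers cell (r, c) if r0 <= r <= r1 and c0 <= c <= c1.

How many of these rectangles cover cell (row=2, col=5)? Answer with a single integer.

Answer: 1

Derivation:
Check cell (2,5):
  A: rows 0-6 cols 7-8 -> outside (col miss)
  B: rows 4-8 cols 5-7 -> outside (row miss)
  C: rows 5-9 cols 4-6 -> outside (row miss)
  D: rows 2-7 cols 3-5 -> covers
  E: rows 4-6 cols 2-6 -> outside (row miss)
Count covering = 1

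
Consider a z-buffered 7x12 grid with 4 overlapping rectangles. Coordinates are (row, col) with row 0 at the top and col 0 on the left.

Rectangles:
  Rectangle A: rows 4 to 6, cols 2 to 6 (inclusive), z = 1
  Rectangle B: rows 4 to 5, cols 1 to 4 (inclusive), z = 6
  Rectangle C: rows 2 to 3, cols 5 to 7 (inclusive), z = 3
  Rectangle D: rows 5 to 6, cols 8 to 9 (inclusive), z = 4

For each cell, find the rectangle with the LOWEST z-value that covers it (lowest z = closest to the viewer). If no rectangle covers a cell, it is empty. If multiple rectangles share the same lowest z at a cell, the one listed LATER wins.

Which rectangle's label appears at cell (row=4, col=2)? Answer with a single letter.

Check cell (4,2):
  A: rows 4-6 cols 2-6 z=1 -> covers; best now A (z=1)
  B: rows 4-5 cols 1-4 z=6 -> covers; best now A (z=1)
  C: rows 2-3 cols 5-7 -> outside (row miss)
  D: rows 5-6 cols 8-9 -> outside (row miss)
Winner: A at z=1

Answer: A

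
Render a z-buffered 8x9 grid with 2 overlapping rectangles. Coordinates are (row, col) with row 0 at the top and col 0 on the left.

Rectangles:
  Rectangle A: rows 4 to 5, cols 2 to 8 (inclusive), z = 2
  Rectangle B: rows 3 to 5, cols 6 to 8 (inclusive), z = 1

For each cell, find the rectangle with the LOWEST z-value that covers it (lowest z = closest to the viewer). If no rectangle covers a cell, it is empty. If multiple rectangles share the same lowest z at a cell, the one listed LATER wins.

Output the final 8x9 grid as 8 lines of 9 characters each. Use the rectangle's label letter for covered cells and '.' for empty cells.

.........
.........
.........
......BBB
..AAAABBB
..AAAABBB
.........
.........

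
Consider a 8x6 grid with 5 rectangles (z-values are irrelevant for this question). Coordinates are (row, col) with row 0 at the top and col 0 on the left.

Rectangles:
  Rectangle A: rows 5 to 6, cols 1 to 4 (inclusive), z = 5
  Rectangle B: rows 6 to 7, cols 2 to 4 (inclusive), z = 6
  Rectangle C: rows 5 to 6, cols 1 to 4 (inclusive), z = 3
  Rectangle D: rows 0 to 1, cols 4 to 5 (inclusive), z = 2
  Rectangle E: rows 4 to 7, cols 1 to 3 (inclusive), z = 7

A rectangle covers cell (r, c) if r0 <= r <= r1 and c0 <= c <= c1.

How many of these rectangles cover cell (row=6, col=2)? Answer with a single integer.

Check cell (6,2):
  A: rows 5-6 cols 1-4 -> covers
  B: rows 6-7 cols 2-4 -> covers
  C: rows 5-6 cols 1-4 -> covers
  D: rows 0-1 cols 4-5 -> outside (row miss)
  E: rows 4-7 cols 1-3 -> covers
Count covering = 4

Answer: 4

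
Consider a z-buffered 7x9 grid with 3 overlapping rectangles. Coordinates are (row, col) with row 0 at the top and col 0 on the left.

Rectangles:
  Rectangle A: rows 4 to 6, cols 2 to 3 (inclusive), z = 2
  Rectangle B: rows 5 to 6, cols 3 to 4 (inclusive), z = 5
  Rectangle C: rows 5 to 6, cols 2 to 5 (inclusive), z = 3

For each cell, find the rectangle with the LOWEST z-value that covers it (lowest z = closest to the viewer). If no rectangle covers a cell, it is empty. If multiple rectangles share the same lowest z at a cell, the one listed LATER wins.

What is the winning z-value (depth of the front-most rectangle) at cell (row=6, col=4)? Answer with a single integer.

Check cell (6,4):
  A: rows 4-6 cols 2-3 -> outside (col miss)
  B: rows 5-6 cols 3-4 z=5 -> covers; best now B (z=5)
  C: rows 5-6 cols 2-5 z=3 -> covers; best now C (z=3)
Winner: C at z=3

Answer: 3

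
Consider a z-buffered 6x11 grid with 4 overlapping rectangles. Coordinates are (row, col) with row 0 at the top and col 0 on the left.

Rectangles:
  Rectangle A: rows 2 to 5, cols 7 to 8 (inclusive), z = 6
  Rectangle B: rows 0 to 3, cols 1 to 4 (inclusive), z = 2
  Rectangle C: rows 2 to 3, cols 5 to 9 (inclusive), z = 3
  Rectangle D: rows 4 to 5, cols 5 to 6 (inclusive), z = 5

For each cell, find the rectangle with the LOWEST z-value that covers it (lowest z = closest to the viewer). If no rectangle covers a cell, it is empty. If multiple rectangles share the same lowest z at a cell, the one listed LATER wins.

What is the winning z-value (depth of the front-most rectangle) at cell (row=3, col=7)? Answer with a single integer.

Check cell (3,7):
  A: rows 2-5 cols 7-8 z=6 -> covers; best now A (z=6)
  B: rows 0-3 cols 1-4 -> outside (col miss)
  C: rows 2-3 cols 5-9 z=3 -> covers; best now C (z=3)
  D: rows 4-5 cols 5-6 -> outside (row miss)
Winner: C at z=3

Answer: 3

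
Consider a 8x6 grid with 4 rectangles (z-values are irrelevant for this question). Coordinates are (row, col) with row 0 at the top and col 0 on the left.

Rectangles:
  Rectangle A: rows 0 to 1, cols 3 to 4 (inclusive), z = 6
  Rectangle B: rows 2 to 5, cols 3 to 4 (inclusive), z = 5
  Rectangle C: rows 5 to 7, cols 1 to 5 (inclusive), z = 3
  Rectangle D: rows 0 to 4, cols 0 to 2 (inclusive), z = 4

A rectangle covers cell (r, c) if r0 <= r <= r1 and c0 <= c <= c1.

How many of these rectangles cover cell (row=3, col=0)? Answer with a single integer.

Answer: 1

Derivation:
Check cell (3,0):
  A: rows 0-1 cols 3-4 -> outside (row miss)
  B: rows 2-5 cols 3-4 -> outside (col miss)
  C: rows 5-7 cols 1-5 -> outside (row miss)
  D: rows 0-4 cols 0-2 -> covers
Count covering = 1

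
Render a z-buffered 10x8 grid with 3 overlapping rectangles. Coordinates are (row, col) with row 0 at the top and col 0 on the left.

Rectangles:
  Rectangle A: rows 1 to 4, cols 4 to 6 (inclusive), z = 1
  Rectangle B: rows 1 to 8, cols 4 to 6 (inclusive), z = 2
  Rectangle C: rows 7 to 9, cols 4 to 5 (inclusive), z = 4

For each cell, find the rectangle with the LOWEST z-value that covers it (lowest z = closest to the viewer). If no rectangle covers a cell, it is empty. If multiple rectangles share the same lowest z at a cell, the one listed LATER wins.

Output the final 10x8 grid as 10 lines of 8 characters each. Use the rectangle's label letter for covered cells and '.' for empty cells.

........
....AAA.
....AAA.
....AAA.
....AAA.
....BBB.
....BBB.
....BBB.
....BBB.
....CC..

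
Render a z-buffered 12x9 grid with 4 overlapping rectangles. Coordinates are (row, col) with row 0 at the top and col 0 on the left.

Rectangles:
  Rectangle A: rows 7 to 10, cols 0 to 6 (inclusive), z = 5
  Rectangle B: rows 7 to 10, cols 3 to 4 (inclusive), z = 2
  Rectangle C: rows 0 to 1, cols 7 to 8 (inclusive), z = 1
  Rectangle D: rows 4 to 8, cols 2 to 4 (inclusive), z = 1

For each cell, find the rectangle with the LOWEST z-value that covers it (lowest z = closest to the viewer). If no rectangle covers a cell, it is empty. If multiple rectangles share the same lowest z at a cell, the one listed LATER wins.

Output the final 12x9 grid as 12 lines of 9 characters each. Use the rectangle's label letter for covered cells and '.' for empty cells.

.......CC
.......CC
.........
.........
..DDD....
..DDD....
..DDD....
AADDDAA..
AADDDAA..
AAABBAA..
AAABBAA..
.........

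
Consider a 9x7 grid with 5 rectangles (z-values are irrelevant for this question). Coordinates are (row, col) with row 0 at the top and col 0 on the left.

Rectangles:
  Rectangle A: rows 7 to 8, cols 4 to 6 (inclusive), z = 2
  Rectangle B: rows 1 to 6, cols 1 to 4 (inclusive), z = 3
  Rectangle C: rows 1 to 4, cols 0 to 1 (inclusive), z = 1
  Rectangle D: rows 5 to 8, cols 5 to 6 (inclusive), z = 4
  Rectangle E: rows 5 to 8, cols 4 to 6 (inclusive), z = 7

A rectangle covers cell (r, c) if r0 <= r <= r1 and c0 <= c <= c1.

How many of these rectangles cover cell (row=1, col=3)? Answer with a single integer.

Answer: 1

Derivation:
Check cell (1,3):
  A: rows 7-8 cols 4-6 -> outside (row miss)
  B: rows 1-6 cols 1-4 -> covers
  C: rows 1-4 cols 0-1 -> outside (col miss)
  D: rows 5-8 cols 5-6 -> outside (row miss)
  E: rows 5-8 cols 4-6 -> outside (row miss)
Count covering = 1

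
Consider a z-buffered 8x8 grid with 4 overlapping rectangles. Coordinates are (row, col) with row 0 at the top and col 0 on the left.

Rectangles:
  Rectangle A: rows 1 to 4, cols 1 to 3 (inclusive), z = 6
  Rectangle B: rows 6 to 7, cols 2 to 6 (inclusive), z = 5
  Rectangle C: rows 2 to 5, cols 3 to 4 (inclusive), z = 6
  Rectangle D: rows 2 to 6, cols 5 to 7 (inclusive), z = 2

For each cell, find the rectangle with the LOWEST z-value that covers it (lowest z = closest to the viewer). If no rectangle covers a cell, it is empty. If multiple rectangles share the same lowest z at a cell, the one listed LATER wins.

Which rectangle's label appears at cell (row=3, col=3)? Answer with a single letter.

Answer: C

Derivation:
Check cell (3,3):
  A: rows 1-4 cols 1-3 z=6 -> covers; best now A (z=6)
  B: rows 6-7 cols 2-6 -> outside (row miss)
  C: rows 2-5 cols 3-4 z=6 -> covers; best now C (z=6)
  D: rows 2-6 cols 5-7 -> outside (col miss)
Winner: C at z=6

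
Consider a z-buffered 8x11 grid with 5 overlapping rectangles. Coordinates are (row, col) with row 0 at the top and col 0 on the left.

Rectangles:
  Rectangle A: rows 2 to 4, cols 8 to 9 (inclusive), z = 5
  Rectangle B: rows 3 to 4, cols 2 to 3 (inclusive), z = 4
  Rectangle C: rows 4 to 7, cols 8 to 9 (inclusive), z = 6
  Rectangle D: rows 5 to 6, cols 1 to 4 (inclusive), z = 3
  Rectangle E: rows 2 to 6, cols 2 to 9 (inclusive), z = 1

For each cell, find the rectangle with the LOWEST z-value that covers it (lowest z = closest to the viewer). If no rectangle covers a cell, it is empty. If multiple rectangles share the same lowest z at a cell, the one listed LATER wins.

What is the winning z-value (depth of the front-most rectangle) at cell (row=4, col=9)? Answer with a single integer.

Check cell (4,9):
  A: rows 2-4 cols 8-9 z=5 -> covers; best now A (z=5)
  B: rows 3-4 cols 2-3 -> outside (col miss)
  C: rows 4-7 cols 8-9 z=6 -> covers; best now A (z=5)
  D: rows 5-6 cols 1-4 -> outside (row miss)
  E: rows 2-6 cols 2-9 z=1 -> covers; best now E (z=1)
Winner: E at z=1

Answer: 1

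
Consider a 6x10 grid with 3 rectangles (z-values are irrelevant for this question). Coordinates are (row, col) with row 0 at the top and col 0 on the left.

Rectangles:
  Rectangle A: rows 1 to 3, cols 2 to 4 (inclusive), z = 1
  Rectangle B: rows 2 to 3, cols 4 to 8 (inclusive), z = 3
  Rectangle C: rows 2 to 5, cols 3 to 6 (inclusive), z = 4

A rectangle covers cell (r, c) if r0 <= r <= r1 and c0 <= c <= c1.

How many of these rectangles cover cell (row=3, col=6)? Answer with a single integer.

Check cell (3,6):
  A: rows 1-3 cols 2-4 -> outside (col miss)
  B: rows 2-3 cols 4-8 -> covers
  C: rows 2-5 cols 3-6 -> covers
Count covering = 2

Answer: 2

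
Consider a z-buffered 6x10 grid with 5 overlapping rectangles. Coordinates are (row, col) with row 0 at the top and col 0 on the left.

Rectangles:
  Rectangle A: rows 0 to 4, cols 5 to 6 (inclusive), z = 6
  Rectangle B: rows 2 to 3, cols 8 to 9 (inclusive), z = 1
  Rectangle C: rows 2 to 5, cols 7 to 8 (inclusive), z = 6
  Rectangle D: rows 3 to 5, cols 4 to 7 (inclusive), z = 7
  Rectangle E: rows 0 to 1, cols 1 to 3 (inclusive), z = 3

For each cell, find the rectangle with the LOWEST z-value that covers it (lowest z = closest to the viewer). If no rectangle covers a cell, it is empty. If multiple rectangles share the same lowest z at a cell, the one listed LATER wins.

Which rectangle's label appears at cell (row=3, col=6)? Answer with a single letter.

Answer: A

Derivation:
Check cell (3,6):
  A: rows 0-4 cols 5-6 z=6 -> covers; best now A (z=6)
  B: rows 2-3 cols 8-9 -> outside (col miss)
  C: rows 2-5 cols 7-8 -> outside (col miss)
  D: rows 3-5 cols 4-7 z=7 -> covers; best now A (z=6)
  E: rows 0-1 cols 1-3 -> outside (row miss)
Winner: A at z=6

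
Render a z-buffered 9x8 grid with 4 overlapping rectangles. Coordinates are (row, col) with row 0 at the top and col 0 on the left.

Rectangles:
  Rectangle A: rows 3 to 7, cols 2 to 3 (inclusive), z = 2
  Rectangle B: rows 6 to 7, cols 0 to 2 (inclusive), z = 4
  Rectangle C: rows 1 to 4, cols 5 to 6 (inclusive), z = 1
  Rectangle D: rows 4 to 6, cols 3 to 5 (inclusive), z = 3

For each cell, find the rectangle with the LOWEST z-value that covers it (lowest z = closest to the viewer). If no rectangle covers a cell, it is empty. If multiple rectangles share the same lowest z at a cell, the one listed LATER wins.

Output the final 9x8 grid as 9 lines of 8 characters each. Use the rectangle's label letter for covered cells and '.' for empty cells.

........
.....CC.
.....CC.
..AA.CC.
..AADCC.
..AADD..
BBAADD..
BBAA....
........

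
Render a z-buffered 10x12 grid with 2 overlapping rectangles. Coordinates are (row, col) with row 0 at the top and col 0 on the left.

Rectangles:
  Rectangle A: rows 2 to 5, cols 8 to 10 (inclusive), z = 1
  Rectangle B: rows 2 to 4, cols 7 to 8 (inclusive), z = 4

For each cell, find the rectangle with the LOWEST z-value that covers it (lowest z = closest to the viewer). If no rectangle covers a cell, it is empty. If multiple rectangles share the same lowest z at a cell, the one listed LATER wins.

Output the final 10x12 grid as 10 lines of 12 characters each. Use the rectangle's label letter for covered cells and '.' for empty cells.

............
............
.......BAAA.
.......BAAA.
.......BAAA.
........AAA.
............
............
............
............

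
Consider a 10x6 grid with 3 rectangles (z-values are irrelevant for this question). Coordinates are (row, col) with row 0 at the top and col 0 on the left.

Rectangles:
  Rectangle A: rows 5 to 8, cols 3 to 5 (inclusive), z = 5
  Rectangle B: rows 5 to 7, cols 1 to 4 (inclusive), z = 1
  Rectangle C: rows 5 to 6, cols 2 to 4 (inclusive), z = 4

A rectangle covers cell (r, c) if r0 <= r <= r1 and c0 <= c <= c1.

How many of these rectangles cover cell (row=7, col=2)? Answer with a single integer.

Check cell (7,2):
  A: rows 5-8 cols 3-5 -> outside (col miss)
  B: rows 5-7 cols 1-4 -> covers
  C: rows 5-6 cols 2-4 -> outside (row miss)
Count covering = 1

Answer: 1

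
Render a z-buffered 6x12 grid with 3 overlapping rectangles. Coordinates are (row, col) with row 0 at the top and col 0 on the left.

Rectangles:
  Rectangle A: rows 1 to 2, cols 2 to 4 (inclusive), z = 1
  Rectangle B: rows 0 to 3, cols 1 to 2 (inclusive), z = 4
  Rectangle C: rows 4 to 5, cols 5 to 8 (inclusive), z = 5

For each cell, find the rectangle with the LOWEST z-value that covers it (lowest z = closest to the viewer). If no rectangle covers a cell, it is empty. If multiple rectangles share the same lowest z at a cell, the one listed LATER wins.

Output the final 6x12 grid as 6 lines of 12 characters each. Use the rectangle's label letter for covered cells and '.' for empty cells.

.BB.........
.BAAA.......
.BAAA.......
.BB.........
.....CCCC...
.....CCCC...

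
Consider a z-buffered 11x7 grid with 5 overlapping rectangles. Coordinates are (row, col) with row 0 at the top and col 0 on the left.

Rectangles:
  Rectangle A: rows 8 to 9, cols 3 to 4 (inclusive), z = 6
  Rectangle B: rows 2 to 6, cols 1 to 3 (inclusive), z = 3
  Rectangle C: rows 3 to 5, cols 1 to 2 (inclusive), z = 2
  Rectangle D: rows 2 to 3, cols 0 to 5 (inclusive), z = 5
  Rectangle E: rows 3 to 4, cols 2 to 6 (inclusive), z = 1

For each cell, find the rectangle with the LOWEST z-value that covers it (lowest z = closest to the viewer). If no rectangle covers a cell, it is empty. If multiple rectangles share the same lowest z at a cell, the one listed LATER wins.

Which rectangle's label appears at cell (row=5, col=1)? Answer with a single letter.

Check cell (5,1):
  A: rows 8-9 cols 3-4 -> outside (row miss)
  B: rows 2-6 cols 1-3 z=3 -> covers; best now B (z=3)
  C: rows 3-5 cols 1-2 z=2 -> covers; best now C (z=2)
  D: rows 2-3 cols 0-5 -> outside (row miss)
  E: rows 3-4 cols 2-6 -> outside (row miss)
Winner: C at z=2

Answer: C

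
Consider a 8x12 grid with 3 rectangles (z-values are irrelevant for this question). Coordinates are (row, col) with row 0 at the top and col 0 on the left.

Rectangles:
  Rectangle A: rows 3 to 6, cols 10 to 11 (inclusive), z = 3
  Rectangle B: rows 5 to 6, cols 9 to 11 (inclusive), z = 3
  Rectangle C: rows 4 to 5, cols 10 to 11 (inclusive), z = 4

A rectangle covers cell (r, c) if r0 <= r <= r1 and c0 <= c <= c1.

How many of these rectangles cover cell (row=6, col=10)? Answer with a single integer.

Check cell (6,10):
  A: rows 3-6 cols 10-11 -> covers
  B: rows 5-6 cols 9-11 -> covers
  C: rows 4-5 cols 10-11 -> outside (row miss)
Count covering = 2

Answer: 2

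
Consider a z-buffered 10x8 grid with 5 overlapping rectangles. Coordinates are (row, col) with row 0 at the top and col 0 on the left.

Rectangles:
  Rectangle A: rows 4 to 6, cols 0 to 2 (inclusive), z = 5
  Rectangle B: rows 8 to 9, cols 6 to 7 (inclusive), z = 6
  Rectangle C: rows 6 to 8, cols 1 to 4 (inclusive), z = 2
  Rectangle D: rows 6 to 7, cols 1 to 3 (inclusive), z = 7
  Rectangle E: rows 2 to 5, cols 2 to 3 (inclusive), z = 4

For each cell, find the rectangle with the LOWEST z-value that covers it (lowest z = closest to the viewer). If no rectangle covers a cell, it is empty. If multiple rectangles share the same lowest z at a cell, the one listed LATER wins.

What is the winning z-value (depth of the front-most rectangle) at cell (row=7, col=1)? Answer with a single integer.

Check cell (7,1):
  A: rows 4-6 cols 0-2 -> outside (row miss)
  B: rows 8-9 cols 6-7 -> outside (row miss)
  C: rows 6-8 cols 1-4 z=2 -> covers; best now C (z=2)
  D: rows 6-7 cols 1-3 z=7 -> covers; best now C (z=2)
  E: rows 2-5 cols 2-3 -> outside (row miss)
Winner: C at z=2

Answer: 2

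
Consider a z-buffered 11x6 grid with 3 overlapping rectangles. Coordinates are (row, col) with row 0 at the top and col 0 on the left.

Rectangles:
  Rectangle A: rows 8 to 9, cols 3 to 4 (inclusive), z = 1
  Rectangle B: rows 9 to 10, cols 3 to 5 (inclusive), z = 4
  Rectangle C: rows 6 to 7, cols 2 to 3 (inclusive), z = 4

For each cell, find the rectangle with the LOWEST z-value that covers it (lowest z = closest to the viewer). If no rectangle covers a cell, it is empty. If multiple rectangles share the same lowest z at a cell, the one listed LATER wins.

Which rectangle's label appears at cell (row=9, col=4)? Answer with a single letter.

Check cell (9,4):
  A: rows 8-9 cols 3-4 z=1 -> covers; best now A (z=1)
  B: rows 9-10 cols 3-5 z=4 -> covers; best now A (z=1)
  C: rows 6-7 cols 2-3 -> outside (row miss)
Winner: A at z=1

Answer: A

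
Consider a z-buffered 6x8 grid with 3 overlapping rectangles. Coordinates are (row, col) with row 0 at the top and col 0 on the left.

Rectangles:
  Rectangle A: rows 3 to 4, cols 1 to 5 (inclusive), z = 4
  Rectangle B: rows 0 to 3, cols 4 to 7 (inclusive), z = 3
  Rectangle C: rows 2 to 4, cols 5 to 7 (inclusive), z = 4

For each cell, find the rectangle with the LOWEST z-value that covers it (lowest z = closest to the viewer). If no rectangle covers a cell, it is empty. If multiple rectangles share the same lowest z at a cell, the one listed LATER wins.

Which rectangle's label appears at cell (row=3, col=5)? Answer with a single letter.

Answer: B

Derivation:
Check cell (3,5):
  A: rows 3-4 cols 1-5 z=4 -> covers; best now A (z=4)
  B: rows 0-3 cols 4-7 z=3 -> covers; best now B (z=3)
  C: rows 2-4 cols 5-7 z=4 -> covers; best now B (z=3)
Winner: B at z=3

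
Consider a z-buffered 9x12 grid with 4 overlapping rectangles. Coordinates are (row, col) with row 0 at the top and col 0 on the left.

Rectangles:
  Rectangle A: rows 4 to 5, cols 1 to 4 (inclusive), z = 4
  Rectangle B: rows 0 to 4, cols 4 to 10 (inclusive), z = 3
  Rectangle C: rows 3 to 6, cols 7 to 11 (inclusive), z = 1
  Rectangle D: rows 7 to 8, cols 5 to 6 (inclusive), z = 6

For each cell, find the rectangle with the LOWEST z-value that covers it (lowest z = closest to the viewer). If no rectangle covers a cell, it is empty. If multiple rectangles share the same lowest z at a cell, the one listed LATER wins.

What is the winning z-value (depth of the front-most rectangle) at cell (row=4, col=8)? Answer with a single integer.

Answer: 1

Derivation:
Check cell (4,8):
  A: rows 4-5 cols 1-4 -> outside (col miss)
  B: rows 0-4 cols 4-10 z=3 -> covers; best now B (z=3)
  C: rows 3-6 cols 7-11 z=1 -> covers; best now C (z=1)
  D: rows 7-8 cols 5-6 -> outside (row miss)
Winner: C at z=1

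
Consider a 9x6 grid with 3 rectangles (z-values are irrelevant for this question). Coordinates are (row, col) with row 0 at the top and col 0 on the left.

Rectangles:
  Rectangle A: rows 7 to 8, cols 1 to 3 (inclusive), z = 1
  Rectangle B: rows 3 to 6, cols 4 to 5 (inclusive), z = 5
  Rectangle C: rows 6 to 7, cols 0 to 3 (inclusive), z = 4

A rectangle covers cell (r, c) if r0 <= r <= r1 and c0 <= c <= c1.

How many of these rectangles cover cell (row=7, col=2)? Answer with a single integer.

Check cell (7,2):
  A: rows 7-8 cols 1-3 -> covers
  B: rows 3-6 cols 4-5 -> outside (row miss)
  C: rows 6-7 cols 0-3 -> covers
Count covering = 2

Answer: 2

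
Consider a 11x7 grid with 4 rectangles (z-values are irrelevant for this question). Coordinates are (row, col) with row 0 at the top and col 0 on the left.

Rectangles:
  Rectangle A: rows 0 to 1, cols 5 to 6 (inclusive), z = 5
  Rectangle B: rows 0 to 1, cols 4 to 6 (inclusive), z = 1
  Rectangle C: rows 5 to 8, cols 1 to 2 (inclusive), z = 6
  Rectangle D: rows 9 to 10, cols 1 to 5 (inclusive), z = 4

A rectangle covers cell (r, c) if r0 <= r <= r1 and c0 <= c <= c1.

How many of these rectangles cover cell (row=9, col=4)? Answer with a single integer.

Check cell (9,4):
  A: rows 0-1 cols 5-6 -> outside (row miss)
  B: rows 0-1 cols 4-6 -> outside (row miss)
  C: rows 5-8 cols 1-2 -> outside (row miss)
  D: rows 9-10 cols 1-5 -> covers
Count covering = 1

Answer: 1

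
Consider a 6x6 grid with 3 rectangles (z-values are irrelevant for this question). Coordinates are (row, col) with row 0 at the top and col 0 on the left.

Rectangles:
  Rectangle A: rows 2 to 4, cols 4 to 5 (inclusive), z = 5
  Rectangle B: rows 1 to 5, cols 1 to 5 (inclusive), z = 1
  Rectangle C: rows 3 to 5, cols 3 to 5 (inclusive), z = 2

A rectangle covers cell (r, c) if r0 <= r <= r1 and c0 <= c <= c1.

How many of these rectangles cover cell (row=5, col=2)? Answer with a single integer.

Check cell (5,2):
  A: rows 2-4 cols 4-5 -> outside (row miss)
  B: rows 1-5 cols 1-5 -> covers
  C: rows 3-5 cols 3-5 -> outside (col miss)
Count covering = 1

Answer: 1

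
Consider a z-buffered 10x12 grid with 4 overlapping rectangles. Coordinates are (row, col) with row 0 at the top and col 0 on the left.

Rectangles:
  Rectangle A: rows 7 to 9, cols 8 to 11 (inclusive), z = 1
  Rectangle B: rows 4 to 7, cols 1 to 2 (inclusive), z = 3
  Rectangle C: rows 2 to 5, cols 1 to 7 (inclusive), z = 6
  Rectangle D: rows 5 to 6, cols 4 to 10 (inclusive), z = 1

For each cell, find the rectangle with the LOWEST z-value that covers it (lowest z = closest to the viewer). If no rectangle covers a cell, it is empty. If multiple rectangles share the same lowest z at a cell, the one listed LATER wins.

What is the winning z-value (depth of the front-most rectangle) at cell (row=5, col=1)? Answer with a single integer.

Answer: 3

Derivation:
Check cell (5,1):
  A: rows 7-9 cols 8-11 -> outside (row miss)
  B: rows 4-7 cols 1-2 z=3 -> covers; best now B (z=3)
  C: rows 2-5 cols 1-7 z=6 -> covers; best now B (z=3)
  D: rows 5-6 cols 4-10 -> outside (col miss)
Winner: B at z=3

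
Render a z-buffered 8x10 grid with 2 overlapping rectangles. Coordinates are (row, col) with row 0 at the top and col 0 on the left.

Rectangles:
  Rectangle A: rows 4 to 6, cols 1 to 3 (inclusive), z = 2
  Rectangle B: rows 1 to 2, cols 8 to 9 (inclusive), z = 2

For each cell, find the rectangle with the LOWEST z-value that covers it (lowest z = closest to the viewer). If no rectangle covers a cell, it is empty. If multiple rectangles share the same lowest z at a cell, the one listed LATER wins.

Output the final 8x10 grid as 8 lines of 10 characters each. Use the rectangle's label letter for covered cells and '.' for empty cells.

..........
........BB
........BB
..........
.AAA......
.AAA......
.AAA......
..........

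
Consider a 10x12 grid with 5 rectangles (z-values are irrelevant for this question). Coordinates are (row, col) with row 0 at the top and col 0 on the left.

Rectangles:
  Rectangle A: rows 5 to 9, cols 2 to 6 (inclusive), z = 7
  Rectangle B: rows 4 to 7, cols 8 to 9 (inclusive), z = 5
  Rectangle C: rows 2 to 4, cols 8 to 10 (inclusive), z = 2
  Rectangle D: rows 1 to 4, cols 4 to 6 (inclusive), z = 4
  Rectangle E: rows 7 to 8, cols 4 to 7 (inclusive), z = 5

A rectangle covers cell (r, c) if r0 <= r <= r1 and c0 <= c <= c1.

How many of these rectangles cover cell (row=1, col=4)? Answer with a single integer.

Check cell (1,4):
  A: rows 5-9 cols 2-6 -> outside (row miss)
  B: rows 4-7 cols 8-9 -> outside (row miss)
  C: rows 2-4 cols 8-10 -> outside (row miss)
  D: rows 1-4 cols 4-6 -> covers
  E: rows 7-8 cols 4-7 -> outside (row miss)
Count covering = 1

Answer: 1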